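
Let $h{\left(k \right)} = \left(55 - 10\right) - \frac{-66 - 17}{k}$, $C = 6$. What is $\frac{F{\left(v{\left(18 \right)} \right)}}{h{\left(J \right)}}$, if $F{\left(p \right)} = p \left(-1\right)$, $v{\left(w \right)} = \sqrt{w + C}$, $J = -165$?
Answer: $- \frac{165 \sqrt{6}}{3671} \approx -0.1101$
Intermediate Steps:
$v{\left(w \right)} = \sqrt{6 + w}$ ($v{\left(w \right)} = \sqrt{w + 6} = \sqrt{6 + w}$)
$F{\left(p \right)} = - p$
$h{\left(k \right)} = 45 + \frac{83}{k}$ ($h{\left(k \right)} = \left(55 - 10\right) - - \frac{83}{k} = 45 + \frac{83}{k}$)
$\frac{F{\left(v{\left(18 \right)} \right)}}{h{\left(J \right)}} = \frac{\left(-1\right) \sqrt{6 + 18}}{45 + \frac{83}{-165}} = \frac{\left(-1\right) \sqrt{24}}{45 + 83 \left(- \frac{1}{165}\right)} = \frac{\left(-1\right) 2 \sqrt{6}}{45 - \frac{83}{165}} = \frac{\left(-2\right) \sqrt{6}}{\frac{7342}{165}} = - 2 \sqrt{6} \cdot \frac{165}{7342} = - \frac{165 \sqrt{6}}{3671}$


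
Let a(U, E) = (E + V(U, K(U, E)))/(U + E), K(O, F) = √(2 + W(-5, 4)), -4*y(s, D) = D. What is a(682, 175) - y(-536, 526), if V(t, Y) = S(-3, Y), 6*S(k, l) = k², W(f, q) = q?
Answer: 112872/857 ≈ 131.71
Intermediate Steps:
y(s, D) = -D/4
S(k, l) = k²/6
K(O, F) = √6 (K(O, F) = √(2 + 4) = √6)
V(t, Y) = 3/2 (V(t, Y) = (⅙)*(-3)² = (⅙)*9 = 3/2)
a(U, E) = (3/2 + E)/(E + U) (a(U, E) = (E + 3/2)/(U + E) = (3/2 + E)/(E + U))
a(682, 175) - y(-536, 526) = (3/2 + 175)/(175 + 682) - (-1)*526/4 = (353/2)/857 - 1*(-263/2) = (1/857)*(353/2) + 263/2 = 353/1714 + 263/2 = 112872/857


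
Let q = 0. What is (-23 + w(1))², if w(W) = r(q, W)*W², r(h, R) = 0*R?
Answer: 529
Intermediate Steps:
r(h, R) = 0
w(W) = 0 (w(W) = 0*W² = 0)
(-23 + w(1))² = (-23 + 0)² = (-23)² = 529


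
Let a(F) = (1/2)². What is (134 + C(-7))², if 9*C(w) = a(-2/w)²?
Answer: 372374209/20736 ≈ 17958.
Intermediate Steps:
a(F) = ¼ (a(F) = (½)² = ¼)
C(w) = 1/144 (C(w) = (¼)²/9 = (⅑)*(1/16) = 1/144)
(134 + C(-7))² = (134 + 1/144)² = (19297/144)² = 372374209/20736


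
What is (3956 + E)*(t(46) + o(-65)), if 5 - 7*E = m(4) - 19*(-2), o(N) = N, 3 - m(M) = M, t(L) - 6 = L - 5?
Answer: -497880/7 ≈ -71126.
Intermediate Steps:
t(L) = 1 + L (t(L) = 6 + (L - 5) = 6 + (-5 + L) = 1 + L)
m(M) = 3 - M
E = -32/7 (E = 5/7 - ((3 - 1*4) - 19*(-2))/7 = 5/7 - ((3 - 4) + 38)/7 = 5/7 - (-1 + 38)/7 = 5/7 - ⅐*37 = 5/7 - 37/7 = -32/7 ≈ -4.5714)
(3956 + E)*(t(46) + o(-65)) = (3956 - 32/7)*((1 + 46) - 65) = 27660*(47 - 65)/7 = (27660/7)*(-18) = -497880/7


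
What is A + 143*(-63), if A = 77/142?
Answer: -1279201/142 ≈ -9008.5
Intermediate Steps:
A = 77/142 (A = 77*(1/142) = 77/142 ≈ 0.54225)
A + 143*(-63) = 77/142 + 143*(-63) = 77/142 - 9009 = -1279201/142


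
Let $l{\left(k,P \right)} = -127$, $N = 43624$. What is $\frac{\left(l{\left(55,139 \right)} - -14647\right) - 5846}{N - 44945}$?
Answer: $- \frac{8674}{1321} \approx -6.5662$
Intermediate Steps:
$\frac{\left(l{\left(55,139 \right)} - -14647\right) - 5846}{N - 44945} = \frac{\left(-127 - -14647\right) - 5846}{43624 - 44945} = \frac{\left(-127 + 14647\right) - 5846}{-1321} = \left(14520 - 5846\right) \left(- \frac{1}{1321}\right) = 8674 \left(- \frac{1}{1321}\right) = - \frac{8674}{1321}$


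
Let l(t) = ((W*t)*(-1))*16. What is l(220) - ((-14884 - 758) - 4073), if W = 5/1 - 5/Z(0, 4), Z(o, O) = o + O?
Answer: 6515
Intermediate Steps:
Z(o, O) = O + o
W = 15/4 (W = 5/1 - 5/(4 + 0) = 5*1 - 5/4 = 5 - 5*¼ = 5 - 5/4 = 15/4 ≈ 3.7500)
l(t) = -60*t (l(t) = ((15*t/4)*(-1))*16 = -15*t/4*16 = -60*t)
l(220) - ((-14884 - 758) - 4073) = -60*220 - ((-14884 - 758) - 4073) = -13200 - (-15642 - 4073) = -13200 - 1*(-19715) = -13200 + 19715 = 6515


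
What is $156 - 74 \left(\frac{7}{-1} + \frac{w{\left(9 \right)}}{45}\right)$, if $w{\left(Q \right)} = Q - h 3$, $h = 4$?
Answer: $\frac{10184}{15} \approx 678.93$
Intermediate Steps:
$w{\left(Q \right)} = -12 + Q$ ($w{\left(Q \right)} = Q - 4 \cdot 3 = Q - 12 = -12 + Q$)
$156 - 74 \left(\frac{7}{-1} + \frac{w{\left(9 \right)}}{45}\right) = 156 - 74 \left(\frac{7}{-1} + \frac{-12 + 9}{45}\right) = 156 - 74 \left(7 \left(-1\right) - \frac{1}{15}\right) = 156 - 74 \left(-7 - \frac{1}{15}\right) = 156 - - \frac{7844}{15} = 156 + \frac{7844}{15} = \frac{10184}{15}$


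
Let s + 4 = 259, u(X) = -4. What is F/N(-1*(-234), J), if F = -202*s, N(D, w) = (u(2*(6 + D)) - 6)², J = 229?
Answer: -5151/10 ≈ -515.10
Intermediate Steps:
s = 255 (s = -4 + 259 = 255)
N(D, w) = 100 (N(D, w) = (-4 - 6)² = (-10)² = 100)
F = -51510 (F = -202*255 = -51510)
F/N(-1*(-234), J) = -51510/100 = -51510*1/100 = -5151/10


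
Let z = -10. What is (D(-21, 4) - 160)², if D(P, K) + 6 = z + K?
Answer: 29584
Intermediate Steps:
D(P, K) = -16 + K (D(P, K) = -6 + (-10 + K) = -16 + K)
(D(-21, 4) - 160)² = ((-16 + 4) - 160)² = (-12 - 160)² = (-172)² = 29584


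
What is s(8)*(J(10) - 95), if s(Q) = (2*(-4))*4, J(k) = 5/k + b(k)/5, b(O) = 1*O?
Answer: 2960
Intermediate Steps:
b(O) = O
J(k) = 5/k + k/5
s(Q) = -32 (s(Q) = -8*4 = -32)
s(8)*(J(10) - 95) = -32*((5/10 + (1/5)*10) - 95) = -32*((5*(1/10) + 2) - 95) = -32*((1/2 + 2) - 95) = -32*(5/2 - 95) = -32*(-185/2) = 2960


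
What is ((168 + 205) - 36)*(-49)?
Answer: -16513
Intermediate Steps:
((168 + 205) - 36)*(-49) = (373 - 36)*(-49) = 337*(-49) = -16513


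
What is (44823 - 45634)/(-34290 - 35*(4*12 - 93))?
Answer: 811/32715 ≈ 0.024790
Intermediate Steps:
(44823 - 45634)/(-34290 - 35*(4*12 - 93)) = -811/(-34290 - 35*(48 - 93)) = -811/(-34290 - 35*(-45)) = -811/(-34290 + 1575) = -811/(-32715) = -811*(-1/32715) = 811/32715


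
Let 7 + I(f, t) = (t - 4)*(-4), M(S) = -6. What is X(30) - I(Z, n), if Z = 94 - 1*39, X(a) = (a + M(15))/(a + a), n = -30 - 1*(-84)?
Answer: 1037/5 ≈ 207.40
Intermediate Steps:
n = 54 (n = -30 + 84 = 54)
X(a) = (-6 + a)/(2*a) (X(a) = (a - 6)/(a + a) = (-6 + a)/((2*a)) = (-6 + a)*(1/(2*a)) = (-6 + a)/(2*a))
Z = 55 (Z = 94 - 39 = 55)
I(f, t) = 9 - 4*t (I(f, t) = -7 + (t - 4)*(-4) = -7 + (-4 + t)*(-4) = -7 + (16 - 4*t) = 9 - 4*t)
X(30) - I(Z, n) = (½)*(-6 + 30)/30 - (9 - 4*54) = (½)*(1/30)*24 - (9 - 216) = ⅖ - 1*(-207) = ⅖ + 207 = 1037/5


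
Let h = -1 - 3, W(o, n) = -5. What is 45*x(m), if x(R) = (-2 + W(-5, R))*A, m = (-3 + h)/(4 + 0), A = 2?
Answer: -630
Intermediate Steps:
h = -4
m = -7/4 (m = (-3 - 4)/(4 + 0) = -7/4 ≈ -1.7500)
x(R) = -14 (x(R) = (-2 - 5)*2 = -7*2 = -14)
45*x(m) = 45*(-14) = -630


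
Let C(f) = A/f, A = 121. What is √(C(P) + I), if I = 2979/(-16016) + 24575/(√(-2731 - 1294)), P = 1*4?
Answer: √(254970861145 - 258905606960*I*√161)/92092 ≈ 14.467 - 13.388*I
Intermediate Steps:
P = 4
C(f) = 121/f
I = -2979/16016 - 4915*I*√161/161 (I = 2979*(-1/16016) + 24575/(√(-4025)) = -2979/16016 + 24575/((5*I*√161)) = -2979/16016 + 24575*(-I*√161/805) = -2979/16016 - 4915*I*√161/161 ≈ -0.186 - 387.36*I)
√(C(P) + I) = √(121/4 + (-2979/16016 - 4915*I*√161/161)) = √(481505/16016 - 4915*I*√161/161)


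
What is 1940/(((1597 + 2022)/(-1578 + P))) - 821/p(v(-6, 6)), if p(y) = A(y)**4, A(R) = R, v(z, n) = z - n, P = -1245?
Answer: -113566163519/75043584 ≈ -1513.3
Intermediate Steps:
p(y) = y**4
1940/(((1597 + 2022)/(-1578 + P))) - 821/p(v(-6, 6)) = 1940/(((1597 + 2022)/(-1578 - 1245))) - 821/(-6 - 1*6)**4 = 1940/((3619/(-2823))) - 821/(-6 - 6)**4 = 1940/((3619*(-1/2823))) - 821/((-12)**4) = 1940/(-3619/2823) - 821/20736 = 1940*(-2823/3619) - 821*1/20736 = -5476620/3619 - 821/20736 = -113566163519/75043584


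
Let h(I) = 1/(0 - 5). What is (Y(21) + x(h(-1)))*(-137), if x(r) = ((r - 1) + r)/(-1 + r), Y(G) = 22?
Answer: -19043/6 ≈ -3173.8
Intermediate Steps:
h(I) = -⅕ (h(I) = 1/(-5) = -⅕)
x(r) = (-1 + 2*r)/(-1 + r) (x(r) = ((-1 + r) + r)/(-1 + r) = (-1 + 2*r)/(-1 + r))
(Y(21) + x(h(-1)))*(-137) = (22 + (-1 + 2*(-⅕))/(-1 - ⅕))*(-137) = (22 + (-1 - ⅖)/(-6/5))*(-137) = (22 - ⅚*(-7/5))*(-137) = (22 + 7/6)*(-137) = (139/6)*(-137) = -19043/6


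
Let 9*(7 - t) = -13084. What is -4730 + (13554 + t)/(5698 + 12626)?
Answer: -779917547/164916 ≈ -4729.2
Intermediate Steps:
t = 13147/9 (t = 7 - 1/9*(-13084) = 7 + 13084/9 = 13147/9 ≈ 1460.8)
-4730 + (13554 + t)/(5698 + 12626) = -4730 + (13554 + 13147/9)/(5698 + 12626) = -4730 + (135133/9)/18324 = -4730 + (135133/9)*(1/18324) = -4730 + 135133/164916 = -779917547/164916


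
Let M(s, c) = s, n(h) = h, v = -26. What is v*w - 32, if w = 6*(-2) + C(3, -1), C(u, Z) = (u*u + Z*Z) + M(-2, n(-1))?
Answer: 72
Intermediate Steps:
C(u, Z) = -2 + Z**2 + u**2 (C(u, Z) = (u*u + Z*Z) - 2 = (u**2 + Z**2) - 2 = (Z**2 + u**2) - 2 = -2 + Z**2 + u**2)
w = -4 (w = 6*(-2) + (-2 + (-1)**2 + 3**2) = -12 + (-2 + 1 + 9) = -12 + 8 = -4)
v*w - 32 = -26*(-4) - 32 = 104 - 32 = 72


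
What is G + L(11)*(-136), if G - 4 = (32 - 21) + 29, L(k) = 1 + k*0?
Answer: -92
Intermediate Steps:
L(k) = 1 (L(k) = 1 + 0 = 1)
G = 44 (G = 4 + ((32 - 21) + 29) = 4 + (11 + 29) = 4 + 40 = 44)
G + L(11)*(-136) = 44 + 1*(-136) = 44 - 136 = -92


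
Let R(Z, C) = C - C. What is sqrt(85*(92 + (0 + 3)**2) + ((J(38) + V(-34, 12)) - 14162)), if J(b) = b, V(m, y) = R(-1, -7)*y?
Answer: I*sqrt(5539) ≈ 74.424*I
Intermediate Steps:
R(Z, C) = 0
V(m, y) = 0 (V(m, y) = 0*y = 0)
sqrt(85*(92 + (0 + 3)**2) + ((J(38) + V(-34, 12)) - 14162)) = sqrt(85*(92 + (0 + 3)**2) + ((38 + 0) - 14162)) = sqrt(85*(92 + 3**2) + (38 - 14162)) = sqrt(85*(92 + 9) - 14124) = sqrt(85*101 - 14124) = sqrt(8585 - 14124) = sqrt(-5539) = I*sqrt(5539)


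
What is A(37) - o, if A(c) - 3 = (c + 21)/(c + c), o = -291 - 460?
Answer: 27927/37 ≈ 754.78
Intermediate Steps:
o = -751
A(c) = 3 + (21 + c)/(2*c) (A(c) = 3 + (c + 21)/(c + c) = 3 + (21 + c)/((2*c)) = 3 + (21 + c)*(1/(2*c)) = 3 + (21 + c)/(2*c))
A(37) - o = (7/2)*(3 + 37)/37 - 1*(-751) = (7/2)*(1/37)*40 + 751 = 140/37 + 751 = 27927/37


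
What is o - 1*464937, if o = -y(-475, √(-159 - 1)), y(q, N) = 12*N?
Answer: -464937 - 48*I*√10 ≈ -4.6494e+5 - 151.79*I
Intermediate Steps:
o = -48*I*√10 (o = -12*√(-159 - 1) = -12*√(-160) = -12*4*I*√10 = -48*I*√10 ≈ -151.79*I)
o - 1*464937 = -48*I*√10 - 1*464937 = -48*I*√10 - 464937 = -464937 - 48*I*√10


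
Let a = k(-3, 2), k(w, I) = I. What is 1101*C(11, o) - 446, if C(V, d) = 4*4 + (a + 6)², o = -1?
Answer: 87634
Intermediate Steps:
a = 2
C(V, d) = 80 (C(V, d) = 4*4 + (2 + 6)² = 16 + 8² = 16 + 64 = 80)
1101*C(11, o) - 446 = 1101*80 - 446 = 88080 - 446 = 87634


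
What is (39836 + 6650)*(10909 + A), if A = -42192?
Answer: -1454221538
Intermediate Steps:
(39836 + 6650)*(10909 + A) = (39836 + 6650)*(10909 - 42192) = 46486*(-31283) = -1454221538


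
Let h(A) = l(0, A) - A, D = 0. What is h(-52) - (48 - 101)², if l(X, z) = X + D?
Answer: -2757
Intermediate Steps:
l(X, z) = X (l(X, z) = X + 0 = X)
h(A) = -A (h(A) = 0 - A = -A)
h(-52) - (48 - 101)² = -1*(-52) - (48 - 101)² = 52 - 1*(-53)² = 52 - 1*2809 = 52 - 2809 = -2757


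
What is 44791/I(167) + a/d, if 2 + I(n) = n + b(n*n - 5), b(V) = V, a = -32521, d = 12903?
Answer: -19661368/21289191 ≈ -0.92354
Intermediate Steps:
I(n) = -7 + n + n**2 (I(n) = -2 + (n + (n*n - 5)) = -2 + (n + (n**2 - 5)) = -2 + (n + (-5 + n**2)) = -2 + (-5 + n + n**2) = -7 + n + n**2)
44791/I(167) + a/d = 44791/(-7 + 167 + 167**2) - 32521/12903 = 44791/(-7 + 167 + 27889) - 32521*1/12903 = 44791/28049 - 1913/759 = -19661368/21289191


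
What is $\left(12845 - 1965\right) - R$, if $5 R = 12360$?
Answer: $8408$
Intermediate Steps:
$R = 2472$ ($R = \frac{1}{5} \cdot 12360 = 2472$)
$\left(12845 - 1965\right) - R = \left(12845 - 1965\right) - 2472 = 10880 - 2472 = 8408$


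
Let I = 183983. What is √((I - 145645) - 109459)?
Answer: I*√71121 ≈ 266.69*I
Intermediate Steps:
√((I - 145645) - 109459) = √((183983 - 145645) - 109459) = √(38338 - 109459) = √(-71121) = I*√71121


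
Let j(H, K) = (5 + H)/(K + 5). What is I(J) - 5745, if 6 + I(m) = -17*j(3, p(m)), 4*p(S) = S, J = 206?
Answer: -650135/113 ≈ -5753.4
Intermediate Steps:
p(S) = S/4
j(H, K) = (5 + H)/(5 + K)
I(m) = -6 - 136/(5 + m/4) (I(m) = -6 - 17*(5 + 3)/(5 + m/4) = -6 - 17*8/(5 + m/4) = -6 - 136/(5 + m/4))
I(J) - 5745 = 2*(-332 - 3*206)/(20 + 206) - 5745 = 2*(-332 - 618)/226 - 5745 = 2*(1/226)*(-950) - 5745 = -950/113 - 5745 = -650135/113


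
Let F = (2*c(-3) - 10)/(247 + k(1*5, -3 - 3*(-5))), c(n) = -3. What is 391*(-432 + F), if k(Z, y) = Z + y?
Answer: -5574878/33 ≈ -1.6894e+5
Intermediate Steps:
F = -2/33 (F = (2*(-3) - 10)/(247 + (1*5 + (-3 - 3*(-5)))) = (-6 - 10)/(247 + (5 + (-3 + 15))) = -16/(247 + (5 + 12)) = -16/(247 + 17) = -16/264 = -16*1/264 = -2/33 ≈ -0.060606)
391*(-432 + F) = 391*(-432 - 2/33) = 391*(-14258/33) = -5574878/33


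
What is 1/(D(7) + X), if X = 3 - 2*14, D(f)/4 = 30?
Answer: 1/95 ≈ 0.010526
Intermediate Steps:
D(f) = 120 (D(f) = 4*30 = 120)
X = -25 (X = 3 - 28 = -25)
1/(D(7) + X) = 1/(120 - 25) = 1/95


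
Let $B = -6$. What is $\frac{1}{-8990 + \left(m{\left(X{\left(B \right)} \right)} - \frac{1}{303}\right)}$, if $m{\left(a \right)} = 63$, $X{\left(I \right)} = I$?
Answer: $- \frac{303}{2704882} \approx -0.00011202$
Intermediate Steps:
$\frac{1}{-8990 + \left(m{\left(X{\left(B \right)} \right)} - \frac{1}{303}\right)} = \frac{1}{-8990 + \left(63 - \frac{1}{303}\right)} = \frac{1}{-8990 + \frac{19088}{303}} = \frac{1}{- \frac{2704882}{303}} = - \frac{303}{2704882}$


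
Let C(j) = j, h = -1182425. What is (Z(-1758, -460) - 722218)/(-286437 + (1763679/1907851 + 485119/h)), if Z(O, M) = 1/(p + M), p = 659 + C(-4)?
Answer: 63540549988162681115/25200606986167808091 ≈ 2.5214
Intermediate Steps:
p = 655 (p = 659 - 4 = 655)
Z(O, M) = 1/(655 + M)
(Z(-1758, -460) - 722218)/(-286437 + (1763679/1907851 + 485119/h)) = (1/(655 - 460) - 722218)/(-286437 + (1763679/1907851 + 485119/(-1182425))) = (1/195 - 722218)/(-286437 + (1763679*(1/1907851) + 485119*(-1/1182425))) = (1/195 - 722218)/(-286437 + (1763679/1907851 - 485119/1182425)) = -140832509/(195*(-286437 + 1159883372306/2255890718675)) = -140832509/(195*(-646169409901738669/2255890718675)) = -140832509/195*(-2255890718675/646169409901738669) = 63540549988162681115/25200606986167808091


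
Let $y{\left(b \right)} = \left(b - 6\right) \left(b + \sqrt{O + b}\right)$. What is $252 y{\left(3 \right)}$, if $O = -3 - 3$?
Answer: $-2268 - 756 i \sqrt{3} \approx -2268.0 - 1309.4 i$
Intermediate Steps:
$O = -6$ ($O = -3 - 3 = -6$)
$y{\left(b \right)} = \left(-6 + b\right) \left(b + \sqrt{-6 + b}\right)$ ($y{\left(b \right)} = \left(b - 6\right) \left(b + \sqrt{-6 + b}\right) = \left(-6 + b\right) \left(b + \sqrt{-6 + b}\right)$)
$252 y{\left(3 \right)} = 252 \left(3^{2} - 18 - 6 \sqrt{-6 + 3} + 3 \sqrt{-6 + 3}\right) = 252 \left(9 - 18 - 6 \sqrt{-3} + 3 \sqrt{-3}\right) = 252 \left(9 - 18 - 6 i \sqrt{3} + 3 i \sqrt{3}\right) = 252 \left(-9 - 3 i \sqrt{3}\right) = -2268 - 756 i \sqrt{3}$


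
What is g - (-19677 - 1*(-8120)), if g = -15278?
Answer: -3721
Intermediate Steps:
g - (-19677 - 1*(-8120)) = -15278 - (-19677 - 1*(-8120)) = -15278 - (-19677 + 8120) = -15278 - 1*(-11557) = -15278 + 11557 = -3721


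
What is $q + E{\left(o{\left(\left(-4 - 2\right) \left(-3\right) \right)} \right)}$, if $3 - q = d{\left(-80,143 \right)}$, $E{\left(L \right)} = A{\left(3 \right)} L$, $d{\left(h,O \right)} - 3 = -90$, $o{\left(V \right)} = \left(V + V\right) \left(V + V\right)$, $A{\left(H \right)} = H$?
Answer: $3978$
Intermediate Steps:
$o{\left(V \right)} = 4 V^{2}$ ($o{\left(V \right)} = 2 V 2 V = 4 V^{2}$)
$d{\left(h,O \right)} = -87$ ($d{\left(h,O \right)} = 3 - 90 = -87$)
$E{\left(L \right)} = 3 L$
$q = 90$ ($q = 3 - -87 = 3 + 87 = 90$)
$q + E{\left(o{\left(\left(-4 - 2\right) \left(-3\right) \right)} \right)} = 90 + 3 \cdot 4 \left(\left(-4 - 2\right) \left(-3\right)\right)^{2} = 90 + 3 \cdot 4 \left(\left(-6\right) \left(-3\right)\right)^{2} = 90 + 3 \cdot 4 \cdot 18^{2} = 90 + 3 \cdot 4 \cdot 324 = 90 + 3 \cdot 1296 = 90 + 3888 = 3978$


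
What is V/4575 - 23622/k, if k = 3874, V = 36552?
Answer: 5588633/2953925 ≈ 1.8919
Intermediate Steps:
V/4575 - 23622/k = 36552/4575 - 23622/3874 = 36552*(1/4575) - 23622*1/3874 = 12184/1525 - 11811/1937 = 5588633/2953925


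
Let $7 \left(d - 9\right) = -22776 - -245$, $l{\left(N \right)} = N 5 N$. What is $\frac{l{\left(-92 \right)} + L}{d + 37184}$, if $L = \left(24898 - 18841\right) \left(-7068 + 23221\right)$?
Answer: $\frac{685167287}{237820} \approx 2881.0$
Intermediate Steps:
$l{\left(N \right)} = 5 N^{2}$ ($l{\left(N \right)} = 5 N N = 5 N^{2}$)
$L = 97838721$ ($L = 6057 \cdot 16153 = 97838721$)
$d = - \frac{22468}{7}$ ($d = 9 + \frac{-22776 - -245}{7} = 9 + \frac{-22776 + 245}{7} = 9 + \frac{1}{7} \left(-22531\right) = 9 - \frac{22531}{7} = - \frac{22468}{7} \approx -3209.7$)
$\frac{l{\left(-92 \right)} + L}{d + 37184} = \frac{5 \left(-92\right)^{2} + 97838721}{- \frac{22468}{7} + 37184} = \frac{5 \cdot 8464 + 97838721}{\frac{237820}{7}} = \left(42320 + 97838721\right) \frac{7}{237820} = 97881041 \cdot \frac{7}{237820} = \frac{685167287}{237820}$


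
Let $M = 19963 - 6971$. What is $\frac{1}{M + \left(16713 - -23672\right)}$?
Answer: $\frac{1}{53377} \approx 1.8735 \cdot 10^{-5}$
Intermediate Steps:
$M = 12992$
$\frac{1}{M + \left(16713 - -23672\right)} = \frac{1}{12992 + \left(16713 - -23672\right)} = \frac{1}{12992 + \left(16713 + 23672\right)} = \frac{1}{12992 + 40385} = \frac{1}{53377}$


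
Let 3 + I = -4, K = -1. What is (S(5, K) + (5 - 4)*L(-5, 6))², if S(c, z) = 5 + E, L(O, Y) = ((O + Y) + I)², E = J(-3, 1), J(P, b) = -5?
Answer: 1296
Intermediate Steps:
I = -7 (I = -3 - 4 = -7)
E = -5
L(O, Y) = (-7 + O + Y)² (L(O, Y) = ((O + Y) - 7)² = (-7 + O + Y)²)
S(c, z) = 0 (S(c, z) = 5 - 5 = 0)
(S(5, K) + (5 - 4)*L(-5, 6))² = (0 + (5 - 4)*(-7 - 5 + 6)²)² = (0 + 1*(-6)²)² = (0 + 1*36)² = (0 + 36)² = 36² = 1296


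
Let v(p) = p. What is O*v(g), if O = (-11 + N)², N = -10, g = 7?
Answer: 3087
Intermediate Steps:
O = 441 (O = (-11 - 10)² = (-21)² = 441)
O*v(g) = 441*7 = 3087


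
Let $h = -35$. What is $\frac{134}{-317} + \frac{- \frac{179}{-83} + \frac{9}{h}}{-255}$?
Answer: $- \frac{101013056}{234825675} \approx -0.43016$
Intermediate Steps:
$\frac{134}{-317} + \frac{- \frac{179}{-83} + \frac{9}{h}}{-255} = \frac{134}{-317} + \frac{- \frac{179}{-83} + \frac{9}{-35}}{-255} = 134 \left(- \frac{1}{317}\right) + \left(\left(-179\right) \left(- \frac{1}{83}\right) + 9 \left(- \frac{1}{35}\right)\right) \left(- \frac{1}{255}\right) = - \frac{134}{317} + \left(\frac{179}{83} - \frac{9}{35}\right) \left(- \frac{1}{255}\right) = - \frac{134}{317} + \frac{5518}{2905} \left(- \frac{1}{255}\right) = - \frac{134}{317} - \frac{5518}{740775} = - \frac{101013056}{234825675}$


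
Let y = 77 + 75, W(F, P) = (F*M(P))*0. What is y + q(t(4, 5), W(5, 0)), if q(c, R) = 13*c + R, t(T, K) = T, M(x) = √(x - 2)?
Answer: 204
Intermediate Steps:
M(x) = √(-2 + x)
W(F, P) = 0 (W(F, P) = (F*√(-2 + P))*0 = 0)
q(c, R) = R + 13*c
y = 152
y + q(t(4, 5), W(5, 0)) = 152 + (0 + 13*4) = 152 + (0 + 52) = 152 + 52 = 204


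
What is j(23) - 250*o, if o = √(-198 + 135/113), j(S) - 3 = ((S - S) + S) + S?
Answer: 49 - 750*I*√279223/113 ≈ 49.0 - 3507.2*I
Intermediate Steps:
j(S) = 3 + 2*S (j(S) = 3 + (((S - S) + S) + S) = 3 + ((0 + S) + S) = 3 + (S + S) = 3 + 2*S)
o = 3*I*√279223/113 (o = √(-198 + 135*(1/113)) = √(-198 + 135/113) = √(-22239/113) = 3*I*√279223/113 ≈ 14.029*I)
j(23) - 250*o = (3 + 2*23) - 750*I*√279223/113 = (3 + 46) - 750*I*√279223/113 = 49 - 750*I*√279223/113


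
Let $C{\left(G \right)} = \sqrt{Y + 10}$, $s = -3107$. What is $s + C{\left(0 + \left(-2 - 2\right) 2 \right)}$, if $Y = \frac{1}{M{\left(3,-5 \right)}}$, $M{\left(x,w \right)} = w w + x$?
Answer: $-3107 + \frac{\sqrt{1967}}{14} \approx -3103.8$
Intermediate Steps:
$M{\left(x,w \right)} = x + w^{2}$ ($M{\left(x,w \right)} = w^{2} + x = x + w^{2}$)
$Y = \frac{1}{28}$ ($Y = \frac{1}{3 + \left(-5\right)^{2}} = \frac{1}{3 + 25} = \frac{1}{28} \approx 0.035714$)
$C{\left(G \right)} = \frac{\sqrt{1967}}{14}$ ($C{\left(G \right)} = \sqrt{\frac{1}{28} + 10} = \sqrt{\frac{281}{28}} = \frac{\sqrt{1967}}{14}$)
$s + C{\left(0 + \left(-2 - 2\right) 2 \right)} = -3107 + \frac{\sqrt{1967}}{14}$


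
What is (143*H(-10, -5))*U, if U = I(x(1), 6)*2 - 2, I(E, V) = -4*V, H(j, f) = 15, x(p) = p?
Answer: -107250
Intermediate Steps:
U = -50 (U = -4*6*2 - 2 = -24*2 - 2 = -48 - 2 = -50)
(143*H(-10, -5))*U = (143*15)*(-50) = 2145*(-50) = -107250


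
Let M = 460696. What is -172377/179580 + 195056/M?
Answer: -1849384913/3447157820 ≈ -0.53650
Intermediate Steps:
-172377/179580 + 195056/M = -172377/179580 + 195056/460696 = -172377*1/179580 + 195056*(1/460696) = -57459/59860 + 24382/57587 = -1849384913/3447157820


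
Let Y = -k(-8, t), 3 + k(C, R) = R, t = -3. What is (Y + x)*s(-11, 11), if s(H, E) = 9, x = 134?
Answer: 1260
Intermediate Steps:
k(C, R) = -3 + R
Y = 6 (Y = -(-3 - 3) = -1*(-6) = 6)
(Y + x)*s(-11, 11) = (6 + 134)*9 = 140*9 = 1260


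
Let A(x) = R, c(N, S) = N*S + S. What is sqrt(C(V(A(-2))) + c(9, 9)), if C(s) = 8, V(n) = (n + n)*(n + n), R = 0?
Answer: 7*sqrt(2) ≈ 9.8995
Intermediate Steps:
c(N, S) = S + N*S
A(x) = 0
V(n) = 4*n**2 (V(n) = (2*n)*(2*n) = 4*n**2)
sqrt(C(V(A(-2))) + c(9, 9)) = sqrt(8 + 9*(1 + 9)) = sqrt(8 + 9*10) = sqrt(8 + 90) = sqrt(98) = 7*sqrt(2)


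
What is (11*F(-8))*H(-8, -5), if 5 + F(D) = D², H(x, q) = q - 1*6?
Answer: -7139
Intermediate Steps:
H(x, q) = -6 + q (H(x, q) = q - 6 = -6 + q)
F(D) = -5 + D²
(11*F(-8))*H(-8, -5) = (11*(-5 + (-8)²))*(-6 - 5) = (11*(-5 + 64))*(-11) = (11*59)*(-11) = 649*(-11) = -7139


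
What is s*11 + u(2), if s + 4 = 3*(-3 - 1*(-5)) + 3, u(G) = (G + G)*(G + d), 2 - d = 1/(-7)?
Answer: 501/7 ≈ 71.571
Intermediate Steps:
d = 15/7 (d = 2 - 1/(-7) = 2 - 1*(-⅐) = 2 + ⅐ = 15/7 ≈ 2.1429)
u(G) = 2*G*(15/7 + G) (u(G) = (G + G)*(G + 15/7) = (2*G)*(15/7 + G) = 2*G*(15/7 + G))
s = 5 (s = -4 + (3*(-3 - 1*(-5)) + 3) = -4 + (3*(-3 + 5) + 3) = -4 + (3*2 + 3) = -4 + (6 + 3) = -4 + 9 = 5)
s*11 + u(2) = 5*11 + (2/7)*2*(15 + 7*2) = 55 + (2/7)*2*(15 + 14) = 55 + (2/7)*2*29 = 55 + 116/7 = 501/7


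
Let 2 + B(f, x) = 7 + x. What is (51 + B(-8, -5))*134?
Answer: 6834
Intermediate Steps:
B(f, x) = 5 + x (B(f, x) = -2 + (7 + x) = 5 + x)
(51 + B(-8, -5))*134 = (51 + (5 - 5))*134 = (51 + 0)*134 = 51*134 = 6834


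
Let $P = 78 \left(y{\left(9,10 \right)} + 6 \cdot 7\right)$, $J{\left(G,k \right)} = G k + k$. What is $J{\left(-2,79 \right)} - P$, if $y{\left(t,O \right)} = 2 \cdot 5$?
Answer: $-4135$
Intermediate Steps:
$y{\left(t,O \right)} = 10$
$J{\left(G,k \right)} = k + G k$
$P = 4056$ ($P = 78 \left(10 + 6 \cdot 7\right) = 78 \left(10 + 42\right) = 78 \cdot 52 = 4056$)
$J{\left(-2,79 \right)} - P = 79 \left(1 - 2\right) - 4056 = 79 \left(-1\right) - 4056 = -79 - 4056 = -4135$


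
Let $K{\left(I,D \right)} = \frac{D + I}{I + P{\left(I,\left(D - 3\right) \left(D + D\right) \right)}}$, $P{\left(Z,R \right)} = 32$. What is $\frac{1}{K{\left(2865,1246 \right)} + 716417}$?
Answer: $\frac{2897}{2075464160} \approx 1.3958 \cdot 10^{-6}$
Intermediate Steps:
$K{\left(I,D \right)} = \frac{D + I}{32 + I}$ ($K{\left(I,D \right)} = \frac{D + I}{I + 32} = \frac{D + I}{32 + I}$)
$\frac{1}{K{\left(2865,1246 \right)} + 716417} = \frac{1}{\frac{1246 + 2865}{32 + 2865} + 716417} = \frac{1}{\frac{1}{2897} \cdot 4111 + 716417} = \frac{1}{\frac{4111}{2897} + 716417} = \frac{1}{\frac{2075464160}{2897}} = \frac{2897}{2075464160}$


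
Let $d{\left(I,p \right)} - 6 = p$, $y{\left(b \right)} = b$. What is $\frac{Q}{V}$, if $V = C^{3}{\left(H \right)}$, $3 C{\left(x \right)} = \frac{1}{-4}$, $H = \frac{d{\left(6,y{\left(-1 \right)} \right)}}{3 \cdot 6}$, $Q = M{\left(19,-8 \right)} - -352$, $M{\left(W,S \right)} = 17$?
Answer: $-637632$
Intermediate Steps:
$Q = 369$ ($Q = 17 - -352 = 17 + 352 = 369$)
$d{\left(I,p \right)} = 6 + p$
$H = \frac{5}{18}$ ($H = \frac{6 - 1}{3 \cdot 6} = \frac{5}{18} \approx 0.27778$)
$C{\left(x \right)} = - \frac{1}{12}$ ($C{\left(x \right)} = \frac{1}{3 \left(-4\right)} = \frac{1}{3} \left(- \frac{1}{4}\right) = - \frac{1}{12}$)
$V = - \frac{1}{1728}$ ($V = \left(- \frac{1}{12}\right)^{3} = - \frac{1}{1728} \approx -0.0005787$)
$\frac{Q}{V} = \frac{369}{- \frac{1}{1728}} = 369 \left(-1728\right) = -637632$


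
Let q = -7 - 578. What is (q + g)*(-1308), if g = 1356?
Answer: -1008468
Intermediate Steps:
q = -585
(q + g)*(-1308) = (-585 + 1356)*(-1308) = 771*(-1308) = -1008468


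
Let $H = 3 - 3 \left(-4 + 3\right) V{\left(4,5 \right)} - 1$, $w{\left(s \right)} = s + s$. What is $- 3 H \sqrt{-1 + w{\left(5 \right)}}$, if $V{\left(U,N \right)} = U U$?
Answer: $-1287$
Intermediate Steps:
$w{\left(s \right)} = 2 s$
$V{\left(U,N \right)} = U^{2}$
$H = 143$ ($H = 3 - 3 \left(-4 + 3\right) 4^{2} - 1 = 3 \left(-3\right) \left(-1\right) 16 - 1 = 3 \cdot 3 \cdot 16 - 1 = 3 \cdot 48 - 1 = 144 - 1 = 143$)
$- 3 H \sqrt{-1 + w{\left(5 \right)}} = \left(-3\right) 143 \sqrt{-1 + 2 \cdot 5} = - 429 \sqrt{-1 + 10} = - 429 \sqrt{9} = \left(-429\right) 3 = -1287$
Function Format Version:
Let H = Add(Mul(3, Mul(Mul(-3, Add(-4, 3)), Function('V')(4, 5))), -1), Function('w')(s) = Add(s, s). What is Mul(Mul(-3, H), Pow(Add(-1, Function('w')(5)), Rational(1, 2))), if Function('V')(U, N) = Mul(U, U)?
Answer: -1287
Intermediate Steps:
Function('w')(s) = Mul(2, s)
Function('V')(U, N) = Pow(U, 2)
H = 143 (H = Add(Mul(3, Mul(Mul(-3, Add(-4, 3)), Pow(4, 2))), -1) = Add(Mul(3, Mul(Mul(-3, -1), 16)), -1) = Add(Mul(3, Mul(3, 16)), -1) = Add(Mul(3, 48), -1) = Add(144, -1) = 143)
Mul(Mul(-3, H), Pow(Add(-1, Function('w')(5)), Rational(1, 2))) = Mul(Mul(-3, 143), Pow(Add(-1, Mul(2, 5)), Rational(1, 2))) = Mul(-429, Pow(Add(-1, 10), Rational(1, 2))) = Mul(-429, Pow(9, Rational(1, 2))) = Mul(-429, 3) = -1287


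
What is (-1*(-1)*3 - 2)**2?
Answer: 1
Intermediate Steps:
(-1*(-1)*3 - 2)**2 = (1*3 - 2)**2 = (3 - 2)**2 = 1**2 = 1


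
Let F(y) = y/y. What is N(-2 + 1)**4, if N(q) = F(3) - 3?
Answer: 16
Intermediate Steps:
F(y) = 1
N(q) = -2 (N(q) = 1 - 3 = -2)
N(-2 + 1)**4 = (-2)**4 = 16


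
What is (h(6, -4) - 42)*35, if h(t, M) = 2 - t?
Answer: -1610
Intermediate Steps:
(h(6, -4) - 42)*35 = ((2 - 1*6) - 42)*35 = ((2 - 6) - 42)*35 = (-4 - 42)*35 = -46*35 = -1610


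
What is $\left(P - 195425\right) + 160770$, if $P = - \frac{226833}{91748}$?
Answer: $- \frac{3179753773}{91748} \approx -34658.0$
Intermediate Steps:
$P = - \frac{226833}{91748}$ ($P = \left(-226833\right) \frac{1}{91748} = - \frac{226833}{91748} \approx -2.4723$)
$\left(P - 195425\right) + 160770 = \left(- \frac{226833}{91748} - 195425\right) + 160770 = - \frac{17930079733}{91748} + 160770 = - \frac{3179753773}{91748}$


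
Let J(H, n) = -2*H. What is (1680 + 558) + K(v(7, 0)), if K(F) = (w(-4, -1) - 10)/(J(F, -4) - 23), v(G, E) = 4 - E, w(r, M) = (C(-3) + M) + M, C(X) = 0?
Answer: 69390/31 ≈ 2238.4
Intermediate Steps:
w(r, M) = 2*M (w(r, M) = (0 + M) + M = M + M = 2*M)
K(F) = -12/(-23 - 2*F) (K(F) = (2*(-1) - 10)/(-2*F - 23) = (-2 - 10)/(-23 - 2*F) = -12/(-23 - 2*F))
(1680 + 558) + K(v(7, 0)) = (1680 + 558) + 12/(23 + 2*(4 - 1*0)) = 2238 + 12/(23 + 2*(4 + 0)) = 2238 + 12/(23 + 2*4) = 2238 + 12/(23 + 8) = 2238 + 12/31 = 69390/31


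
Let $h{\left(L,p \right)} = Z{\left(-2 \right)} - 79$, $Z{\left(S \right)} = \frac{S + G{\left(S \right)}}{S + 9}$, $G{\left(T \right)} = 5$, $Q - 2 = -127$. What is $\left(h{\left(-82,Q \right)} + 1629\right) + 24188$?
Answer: $\frac{180169}{7} \approx 25738.0$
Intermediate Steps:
$Q = -125$ ($Q = 2 - 127 = -125$)
$Z{\left(S \right)} = \frac{5 + S}{9 + S}$ ($Z{\left(S \right)} = \frac{S + 5}{S + 9} = \frac{5 + S}{9 + S}$)
$h{\left(L,p \right)} = - \frac{550}{7}$ ($h{\left(L,p \right)} = \frac{5 - 2}{9 - 2} - 79 = \frac{1}{7} \cdot 3 - 79 = \frac{3}{7} - 79 = - \frac{550}{7}$)
$\left(h{\left(-82,Q \right)} + 1629\right) + 24188 = \left(- \frac{550}{7} + 1629\right) + 24188 = \frac{10853}{7} + 24188 = \frac{180169}{7}$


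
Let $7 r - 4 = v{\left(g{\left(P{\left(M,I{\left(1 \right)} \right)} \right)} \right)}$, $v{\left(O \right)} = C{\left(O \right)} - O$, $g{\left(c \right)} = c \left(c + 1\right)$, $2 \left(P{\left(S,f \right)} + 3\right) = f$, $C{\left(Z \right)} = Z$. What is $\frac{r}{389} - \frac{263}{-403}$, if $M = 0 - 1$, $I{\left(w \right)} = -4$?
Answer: $\frac{717761}{1097369} \approx 0.65407$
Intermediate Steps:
$M = -1$ ($M = 0 - 1 = -1$)
$P{\left(S,f \right)} = -3 + \frac{f}{2}$
$g{\left(c \right)} = c \left(1 + c\right)$
$v{\left(O \right)} = 0$ ($v{\left(O \right)} = O - O = 0$)
$r = \frac{4}{7}$ ($r = \frac{4}{7} + \frac{1}{7} \cdot 0 = \frac{4}{7} + 0 = \frac{4}{7} \approx 0.57143$)
$\frac{r}{389} - \frac{263}{-403} = \frac{4}{7 \cdot 389} - \frac{263}{-403} = \frac{4}{7} \cdot \frac{1}{389} - - \frac{263}{403} = \frac{4}{2723} + \frac{263}{403} = \frac{717761}{1097369}$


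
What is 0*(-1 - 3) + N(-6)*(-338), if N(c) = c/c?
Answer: -338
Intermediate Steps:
N(c) = 1
0*(-1 - 3) + N(-6)*(-338) = 0*(-1 - 3) + 1*(-338) = 0*(-4) - 338 = 0 - 338 = -338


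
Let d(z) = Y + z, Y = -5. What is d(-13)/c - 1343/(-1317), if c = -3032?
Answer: 2047841/1996572 ≈ 1.0257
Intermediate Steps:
d(z) = -5 + z
d(-13)/c - 1343/(-1317) = (-5 - 13)/(-3032) - 1343/(-1317) = -18*(-1/3032) - 1343*(-1/1317) = 9/1516 + 1343/1317 = 2047841/1996572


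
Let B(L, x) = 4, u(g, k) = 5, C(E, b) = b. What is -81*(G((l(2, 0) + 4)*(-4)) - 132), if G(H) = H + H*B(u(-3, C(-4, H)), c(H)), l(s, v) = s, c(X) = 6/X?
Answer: 20412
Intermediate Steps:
G(H) = 5*H (G(H) = H + H*4 = H + 4*H = 5*H)
-81*(G((l(2, 0) + 4)*(-4)) - 132) = -81*(5*((2 + 4)*(-4)) - 132) = -81*(5*(6*(-4)) - 132) = -81*(5*(-24) - 132) = -81*(-120 - 132) = -81*(-252) = 20412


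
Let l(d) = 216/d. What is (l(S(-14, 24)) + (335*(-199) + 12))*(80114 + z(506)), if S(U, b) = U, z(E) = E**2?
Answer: -156874145850/7 ≈ -2.2411e+10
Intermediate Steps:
(l(S(-14, 24)) + (335*(-199) + 12))*(80114 + z(506)) = (216/(-14) + (335*(-199) + 12))*(80114 + 506**2) = (216*(-1/14) + (-66665 + 12))*(80114 + 256036) = (-108/7 - 66653)*336150 = -466679/7*336150 = -156874145850/7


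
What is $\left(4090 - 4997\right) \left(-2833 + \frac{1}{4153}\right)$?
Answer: $\frac{10671261336}{4153} \approx 2.5695 \cdot 10^{6}$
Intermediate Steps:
$\left(4090 - 4997\right) \left(-2833 + \frac{1}{4153}\right) = - 907 \left(-2833 + \frac{1}{4153}\right) = \left(-907\right) \left(- \frac{11765448}{4153}\right) = \frac{10671261336}{4153}$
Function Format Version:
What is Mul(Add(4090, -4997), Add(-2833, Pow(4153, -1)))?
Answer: Rational(10671261336, 4153) ≈ 2.5695e+6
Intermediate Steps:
Mul(Add(4090, -4997), Add(-2833, Pow(4153, -1))) = Mul(-907, Add(-2833, Rational(1, 4153))) = Mul(-907, Rational(-11765448, 4153)) = Rational(10671261336, 4153)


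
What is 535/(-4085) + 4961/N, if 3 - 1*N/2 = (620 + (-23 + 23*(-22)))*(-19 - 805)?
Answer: -1090371/11138978 ≈ -0.097888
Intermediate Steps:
N = 149974 (N = 6 - 2*(620 + (-23 + 23*(-22)))*(-19 - 805) = 6 - 2*(620 + (-23 - 506))*(-824) = 6 - 2*(620 - 529)*(-824) = 6 - 182*(-824) = 6 - 2*(-74984) = 6 + 149968 = 149974)
535/(-4085) + 4961/N = 535/(-4085) + 4961/149974 = 535*(-1/4085) + 4961*(1/149974) = -107/817 + 451/13634 = -1090371/11138978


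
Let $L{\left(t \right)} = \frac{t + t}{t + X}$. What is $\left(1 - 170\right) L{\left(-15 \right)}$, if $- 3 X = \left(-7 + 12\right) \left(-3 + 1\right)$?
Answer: $- \frac{3042}{7} \approx -434.57$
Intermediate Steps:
$X = \frac{10}{3}$ ($X = - \frac{\left(-7 + 12\right) \left(-3 + 1\right)}{3} = - \frac{5 \left(-2\right)}{3} = \left(- \frac{1}{3}\right) \left(-10\right) = \frac{10}{3} \approx 3.3333$)
$L{\left(t \right)} = \frac{2 t}{\frac{10}{3} + t}$ ($L{\left(t \right)} = \frac{t + t}{t + \frac{10}{3}} = \frac{2 t}{\frac{10}{3} + t}$)
$\left(1 - 170\right) L{\left(-15 \right)} = \left(1 - 170\right) 6 \left(-15\right) \frac{1}{10 + 3 \left(-15\right)} = \left(1 - 170\right) 6 \left(-15\right) \frac{1}{10 - 45} = - 169 \cdot 6 \left(-15\right) \frac{1}{-35} = - 169 \cdot 6 \left(-15\right) \left(- \frac{1}{35}\right) = \left(-169\right) \frac{18}{7} = - \frac{3042}{7}$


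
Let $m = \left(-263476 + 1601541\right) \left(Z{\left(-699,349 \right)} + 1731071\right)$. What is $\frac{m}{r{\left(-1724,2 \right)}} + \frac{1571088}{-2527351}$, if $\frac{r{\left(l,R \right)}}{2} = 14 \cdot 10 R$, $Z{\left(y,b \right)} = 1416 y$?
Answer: $\frac{501370932366988925}{283063312} \approx 1.7712 \cdot 10^{9}$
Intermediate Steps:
$r{\left(l,R \right)} = 280 R$ ($r{\left(l,R \right)} = 2 \cdot 14 \cdot 10 R = 2 \cdot 140 R = 280 R$)
$m = 991890189655$ ($m = \left(-263476 + 1601541\right) \left(1416 \left(-699\right) + 1731071\right) = 1338065 \left(-989784 + 1731071\right) = 1338065 \cdot 741287 = 991890189655$)
$\frac{m}{r{\left(-1724,2 \right)}} + \frac{1571088}{-2527351} = \frac{991890189655}{280 \cdot 2} + \frac{1571088}{-2527351} = \frac{991890189655}{560} + 1571088 \left(- \frac{1}{2527351}\right) = 991890189655 \cdot \frac{1}{560} - \frac{1571088}{2527351} = \frac{198378037931}{112} - \frac{1571088}{2527351} = \frac{501370932366988925}{283063312}$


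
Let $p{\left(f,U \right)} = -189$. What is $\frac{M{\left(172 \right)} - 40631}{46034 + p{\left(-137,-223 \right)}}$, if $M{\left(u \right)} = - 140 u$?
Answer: $- \frac{64711}{45845} \approx -1.4115$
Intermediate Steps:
$\frac{M{\left(172 \right)} - 40631}{46034 + p{\left(-137,-223 \right)}} = \frac{\left(-140\right) 172 - 40631}{46034 - 189} = \frac{-24080 - 40631}{45845} = \left(-64711\right) \frac{1}{45845} = - \frac{64711}{45845}$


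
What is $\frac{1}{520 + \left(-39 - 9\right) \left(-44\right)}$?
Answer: $\frac{1}{2632} \approx 0.00037994$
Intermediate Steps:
$\frac{1}{520 + \left(-39 - 9\right) \left(-44\right)} = \frac{1}{520 - -2112} = \frac{1}{520 + 2112} = \frac{1}{2632}$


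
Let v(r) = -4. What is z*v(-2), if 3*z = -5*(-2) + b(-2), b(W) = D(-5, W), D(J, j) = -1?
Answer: -12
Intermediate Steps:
b(W) = -1
z = 3 (z = (-5*(-2) - 1)/3 = (10 - 1)/3 = (⅓)*9 = 3)
z*v(-2) = 3*(-4) = -12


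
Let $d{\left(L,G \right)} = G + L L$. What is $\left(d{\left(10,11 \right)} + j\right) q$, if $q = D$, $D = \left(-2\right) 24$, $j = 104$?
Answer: $-10320$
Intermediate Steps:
$d{\left(L,G \right)} = G + L^{2}$
$D = -48$
$q = -48$
$\left(d{\left(10,11 \right)} + j\right) q = \left(\left(11 + 10^{2}\right) + 104\right) \left(-48\right) = \left(\left(11 + 100\right) + 104\right) \left(-48\right) = \left(111 + 104\right) \left(-48\right) = 215 \left(-48\right) = -10320$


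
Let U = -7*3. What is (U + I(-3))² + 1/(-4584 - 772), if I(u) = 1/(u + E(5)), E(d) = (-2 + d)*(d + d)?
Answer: 1715826007/3904524 ≈ 439.45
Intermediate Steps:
U = -21
E(d) = 2*d*(-2 + d) (E(d) = (-2 + d)*(2*d) = 2*d*(-2 + d))
I(u) = 1/(30 + u) (I(u) = 1/(u + 2*5*(-2 + 5)) = 1/(u + 2*5*3) = 1/(u + 30) = 1/(30 + u))
(U + I(-3))² + 1/(-4584 - 772) = (-21 + 1/(30 - 3))² + 1/(-4584 - 772) = (-21 + 1/27)² + 1/(-5356) = (-21 + 1/27)² - 1/5356 = (-566/27)² - 1/5356 = 320356/729 - 1/5356 = 1715826007/3904524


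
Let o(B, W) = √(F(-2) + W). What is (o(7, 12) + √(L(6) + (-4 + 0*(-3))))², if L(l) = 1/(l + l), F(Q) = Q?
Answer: 73/12 + I*√1410/3 ≈ 6.0833 + 12.517*I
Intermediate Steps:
L(l) = 1/(2*l)
o(B, W) = √(-2 + W)
(o(7, 12) + √(L(6) + (-4 + 0*(-3))))² = (√(-2 + 12) + √((½)/6 + (-4 + 0*(-3))))² = (√10 + √((½)*(⅙) + (-4 + 0)))² = (√10 + √(1/12 - 4))² = (√10 + √(-47/12))² = (√10 + I*√141/6)²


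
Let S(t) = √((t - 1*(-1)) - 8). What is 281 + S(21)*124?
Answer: 281 + 124*√14 ≈ 744.97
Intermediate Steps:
S(t) = √(-7 + t) (S(t) = √((t + 1) - 8) = √((1 + t) - 8) = √(-7 + t))
281 + S(21)*124 = 281 + √(-7 + 21)*124 = 281 + √14*124 = 281 + 124*√14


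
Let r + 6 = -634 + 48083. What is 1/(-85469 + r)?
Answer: -1/38026 ≈ -2.6298e-5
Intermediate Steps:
r = 47443 (r = -6 + (-634 + 48083) = -6 + 47449 = 47443)
1/(-85469 + r) = 1/(-85469 + 47443) = 1/(-38026) = -1/38026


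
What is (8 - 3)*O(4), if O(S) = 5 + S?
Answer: 45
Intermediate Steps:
(8 - 3)*O(4) = (8 - 3)*(5 + 4) = 5*9 = 45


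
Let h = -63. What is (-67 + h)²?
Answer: 16900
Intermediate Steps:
(-67 + h)² = (-67 - 63)² = (-130)² = 16900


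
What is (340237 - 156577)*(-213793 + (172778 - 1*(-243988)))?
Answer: 37278021180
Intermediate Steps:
(340237 - 156577)*(-213793 + (172778 - 1*(-243988))) = 183660*(-213793 + (172778 + 243988)) = 183660*(-213793 + 416766) = 183660*202973 = 37278021180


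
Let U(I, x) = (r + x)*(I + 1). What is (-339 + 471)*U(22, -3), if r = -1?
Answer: -12144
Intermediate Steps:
U(I, x) = (1 + I)*(-1 + x) (U(I, x) = (-1 + x)*(I + 1) = (-1 + x)*(1 + I) = (1 + I)*(-1 + x))
(-339 + 471)*U(22, -3) = (-339 + 471)*(-1 - 3 - 1*22 + 22*(-3)) = 132*(-1 - 3 - 22 - 66) = 132*(-92) = -12144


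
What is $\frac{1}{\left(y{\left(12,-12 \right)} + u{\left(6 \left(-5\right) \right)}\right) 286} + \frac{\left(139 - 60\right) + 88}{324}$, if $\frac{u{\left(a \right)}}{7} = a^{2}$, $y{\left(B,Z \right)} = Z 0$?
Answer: $\frac{8358359}{16216200} \approx 0.51543$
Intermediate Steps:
$y{\left(B,Z \right)} = 0$
$u{\left(a \right)} = 7 a^{2}$
$\frac{1}{\left(y{\left(12,-12 \right)} + u{\left(6 \left(-5\right) \right)}\right) 286} + \frac{\left(139 - 60\right) + 88}{324} = \frac{1}{\left(0 + 7 \left(6 \left(-5\right)\right)^{2}\right) 286} + \frac{\left(139 - 60\right) + 88}{324} = \frac{1}{0 + 7 \left(-30\right)^{2}} \cdot \frac{1}{286} + \left(79 + 88\right) \frac{1}{324} = \frac{1}{0 + 7 \cdot 900} \cdot \frac{1}{286} + 167 \cdot \frac{1}{324} = \frac{1}{0 + 6300} \cdot \frac{1}{286} + \frac{167}{324} = \frac{1}{6300} \cdot \frac{1}{286} + \frac{167}{324} = \frac{1}{1801800} + \frac{167}{324} = \frac{8358359}{16216200}$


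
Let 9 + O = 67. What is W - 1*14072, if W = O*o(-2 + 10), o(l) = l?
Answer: -13608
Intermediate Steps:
O = 58 (O = -9 + 67 = 58)
W = 464 (W = 58*(-2 + 10) = 58*8 = 464)
W - 1*14072 = 464 - 1*14072 = 464 - 14072 = -13608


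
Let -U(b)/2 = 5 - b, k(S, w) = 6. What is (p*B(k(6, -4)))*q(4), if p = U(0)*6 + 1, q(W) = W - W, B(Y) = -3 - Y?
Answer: 0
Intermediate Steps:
U(b) = -10 + 2*b (U(b) = -2*(5 - b) = -10 + 2*b)
q(W) = 0
p = -59 (p = (-10 + 2*0)*6 + 1 = (-10 + 0)*6 + 1 = -10*6 + 1 = -60 + 1 = -59)
(p*B(k(6, -4)))*q(4) = -59*(-3 - 1*6)*0 = -59*(-3 - 6)*0 = -59*(-9)*0 = 531*0 = 0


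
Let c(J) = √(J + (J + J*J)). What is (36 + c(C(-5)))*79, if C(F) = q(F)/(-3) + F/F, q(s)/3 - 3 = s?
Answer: 2844 + 79*√15 ≈ 3150.0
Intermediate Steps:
q(s) = 9 + 3*s
C(F) = -2 - F (C(F) = (9 + 3*F)/(-3) + F/F = (9 + 3*F)*(-⅓) + 1 = (-3 - F) + 1 = -2 - F)
c(J) = √(J² + 2*J) (c(J) = √(J + (J + J²)) = √(J² + 2*J))
(36 + c(C(-5)))*79 = (36 + √((-2 - 1*(-5))*(2 + (-2 - 1*(-5)))))*79 = (36 + √((-2 + 5)*(2 + (-2 + 5))))*79 = (36 + √(3*(2 + 3)))*79 = (36 + √(3*5))*79 = (36 + √15)*79 = 2844 + 79*√15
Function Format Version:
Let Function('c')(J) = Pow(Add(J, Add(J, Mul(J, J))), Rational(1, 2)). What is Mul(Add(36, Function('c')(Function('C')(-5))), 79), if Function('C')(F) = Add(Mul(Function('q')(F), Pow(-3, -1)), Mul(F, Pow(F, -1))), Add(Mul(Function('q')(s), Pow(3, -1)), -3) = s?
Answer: Add(2844, Mul(79, Pow(15, Rational(1, 2)))) ≈ 3150.0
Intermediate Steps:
Function('q')(s) = Add(9, Mul(3, s))
Function('C')(F) = Add(-2, Mul(-1, F)) (Function('C')(F) = Add(Mul(Add(9, Mul(3, F)), Pow(-3, -1)), Mul(F, Pow(F, -1))) = Add(Mul(Add(9, Mul(3, F)), Rational(-1, 3)), 1) = Add(Add(-3, Mul(-1, F)), 1) = Add(-2, Mul(-1, F)))
Function('c')(J) = Pow(Add(Pow(J, 2), Mul(2, J)), Rational(1, 2)) (Function('c')(J) = Pow(Add(J, Add(J, Pow(J, 2))), Rational(1, 2)) = Pow(Add(Pow(J, 2), Mul(2, J)), Rational(1, 2)))
Mul(Add(36, Function('c')(Function('C')(-5))), 79) = Mul(Add(36, Pow(Mul(Add(-2, Mul(-1, -5)), Add(2, Add(-2, Mul(-1, -5)))), Rational(1, 2))), 79) = Mul(Add(36, Pow(Mul(Add(-2, 5), Add(2, Add(-2, 5))), Rational(1, 2))), 79) = Mul(Add(36, Pow(Mul(3, Add(2, 3)), Rational(1, 2))), 79) = Mul(Add(36, Pow(Mul(3, 5), Rational(1, 2))), 79) = Mul(Add(36, Pow(15, Rational(1, 2))), 79) = Add(2844, Mul(79, Pow(15, Rational(1, 2))))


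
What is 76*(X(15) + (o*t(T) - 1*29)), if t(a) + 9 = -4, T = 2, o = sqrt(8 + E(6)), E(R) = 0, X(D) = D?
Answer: -1064 - 1976*sqrt(2) ≈ -3858.5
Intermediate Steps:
o = 2*sqrt(2) (o = sqrt(8 + 0) = sqrt(8) = 2*sqrt(2) ≈ 2.8284)
t(a) = -13 (t(a) = -9 - 4 = -13)
76*(X(15) + (o*t(T) - 1*29)) = 76*(15 + ((2*sqrt(2))*(-13) - 1*29)) = 76*(15 + (-26*sqrt(2) - 29)) = 76*(15 + (-29 - 26*sqrt(2))) = 76*(-14 - 26*sqrt(2)) = -1064 - 1976*sqrt(2)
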